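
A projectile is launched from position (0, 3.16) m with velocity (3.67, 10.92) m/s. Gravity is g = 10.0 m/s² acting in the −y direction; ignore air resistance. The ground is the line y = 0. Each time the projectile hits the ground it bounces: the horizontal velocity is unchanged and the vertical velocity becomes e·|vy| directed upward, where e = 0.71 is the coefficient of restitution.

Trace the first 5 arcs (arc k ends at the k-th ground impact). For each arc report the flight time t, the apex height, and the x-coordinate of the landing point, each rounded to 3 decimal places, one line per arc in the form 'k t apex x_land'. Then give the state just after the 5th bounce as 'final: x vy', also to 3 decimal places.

Arc 1: start y=3.160, vy=10.920 → t=2.443, apex=9.122, x_land=8.965, impact vy=-13.507
  bounce: vy ← 0.71·13.507 = 9.590
Arc 2: start y=0.000, vy=9.590 → t=1.918, apex=4.599, x_land=16.004, impact vy=-9.590
  bounce: vy ← 0.71·9.590 = 6.809
Arc 3: start y=0.000, vy=6.809 → t=1.362, apex=2.318, x_land=21.002, impact vy=-6.809
  bounce: vy ← 0.71·6.809 = 4.834
Arc 4: start y=0.000, vy=4.834 → t=0.967, apex=1.169, x_land=24.550, impact vy=-4.834
  bounce: vy ← 0.71·4.834 = 3.432
Arc 5: start y=0.000, vy=3.432 → t=0.686, apex=0.589, x_land=27.070, impact vy=-3.432
  bounce: vy ← 0.71·3.432 = 2.437

1 2.443 9.122 8.965
2 1.918 4.599 16.004
3 1.362 2.318 21.002
4 0.967 1.169 24.550
5 0.686 0.589 27.070
final: 27.070 2.437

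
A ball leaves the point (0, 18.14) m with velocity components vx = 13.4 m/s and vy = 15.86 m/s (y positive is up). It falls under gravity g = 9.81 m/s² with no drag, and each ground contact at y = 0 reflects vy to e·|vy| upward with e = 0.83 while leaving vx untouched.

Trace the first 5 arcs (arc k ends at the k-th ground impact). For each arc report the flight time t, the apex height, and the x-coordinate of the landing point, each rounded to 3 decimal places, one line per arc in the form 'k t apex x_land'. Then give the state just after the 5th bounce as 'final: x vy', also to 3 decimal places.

Arc 1: start y=18.140, vy=15.860 → t=4.129, apex=30.961, x_land=55.330, impact vy=-24.646
  bounce: vy ← 0.83·24.646 = 20.457
Arc 2: start y=0.000, vy=20.457 → t=4.171, apex=21.329, x_land=111.215, impact vy=-20.457
  bounce: vy ← 0.83·20.457 = 16.979
Arc 3: start y=0.000, vy=16.979 → t=3.462, apex=14.693, x_land=157.600, impact vy=-16.979
  bounce: vy ← 0.83·16.979 = 14.093
Arc 4: start y=0.000, vy=14.093 → t=2.873, apex=10.122, x_land=196.099, impact vy=-14.093
  bounce: vy ← 0.83·14.093 = 11.697
Arc 5: start y=0.000, vy=11.697 → t=2.385, apex=6.973, x_land=228.054, impact vy=-11.697
  bounce: vy ← 0.83·11.697 = 9.708

1 4.129 30.961 55.330
2 4.171 21.329 111.215
3 3.462 14.693 157.600
4 2.873 10.122 196.099
5 2.385 6.973 228.054
final: 228.054 9.708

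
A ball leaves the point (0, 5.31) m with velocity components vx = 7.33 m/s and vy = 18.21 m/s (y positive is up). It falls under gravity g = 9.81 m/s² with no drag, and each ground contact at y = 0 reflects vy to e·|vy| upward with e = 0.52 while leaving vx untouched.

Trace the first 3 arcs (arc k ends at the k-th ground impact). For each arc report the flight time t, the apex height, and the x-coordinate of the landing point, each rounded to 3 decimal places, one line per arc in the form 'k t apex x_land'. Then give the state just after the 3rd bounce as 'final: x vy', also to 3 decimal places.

1 3.984 22.211 29.205
2 2.213 6.006 45.427
3 1.151 1.624 53.862
final: 53.862 2.935

Arc 1: start y=5.310, vy=18.210 → t=3.984, apex=22.211, x_land=29.205, impact vy=-20.875
  bounce: vy ← 0.52·20.875 = 10.855
Arc 2: start y=0.000, vy=10.855 → t=2.213, apex=6.006, x_land=45.427, impact vy=-10.855
  bounce: vy ← 0.52·10.855 = 5.645
Arc 3: start y=0.000, vy=5.645 → t=1.151, apex=1.624, x_land=53.862, impact vy=-5.645
  bounce: vy ← 0.52·5.645 = 2.935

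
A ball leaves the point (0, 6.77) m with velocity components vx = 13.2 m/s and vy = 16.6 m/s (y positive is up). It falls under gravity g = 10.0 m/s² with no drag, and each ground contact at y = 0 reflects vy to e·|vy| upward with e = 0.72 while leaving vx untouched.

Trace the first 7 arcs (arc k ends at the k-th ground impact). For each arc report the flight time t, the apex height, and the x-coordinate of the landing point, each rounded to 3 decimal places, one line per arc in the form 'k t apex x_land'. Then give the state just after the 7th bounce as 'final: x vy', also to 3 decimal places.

Arc 1: start y=6.770, vy=16.600 → t=3.687, apex=20.548, x_land=48.671, impact vy=-20.272
  bounce: vy ← 0.72·20.272 = 14.596
Arc 2: start y=0.000, vy=14.596 → t=2.919, apex=10.652, x_land=87.205, impact vy=-14.596
  bounce: vy ← 0.72·14.596 = 10.509
Arc 3: start y=0.000, vy=10.509 → t=2.102, apex=5.522, x_land=114.949, impact vy=-10.509
  bounce: vy ← 0.72·10.509 = 7.567
Arc 4: start y=0.000, vy=7.567 → t=1.513, apex=2.863, x_land=134.924, impact vy=-7.567
  bounce: vy ← 0.72·7.567 = 5.448
Arc 5: start y=0.000, vy=5.448 → t=1.090, apex=1.484, x_land=149.307, impact vy=-5.448
  bounce: vy ← 0.72·5.448 = 3.922
Arc 6: start y=0.000, vy=3.922 → t=0.784, apex=0.769, x_land=159.662, impact vy=-3.922
  bounce: vy ← 0.72·3.922 = 2.824
Arc 7: start y=0.000, vy=2.824 → t=0.565, apex=0.399, x_land=167.118, impact vy=-2.824
  bounce: vy ← 0.72·2.824 = 2.033

1 3.687 20.548 48.671
2 2.919 10.652 87.205
3 2.102 5.522 114.949
4 1.513 2.863 134.924
5 1.090 1.484 149.307
6 0.784 0.769 159.662
7 0.565 0.399 167.118
final: 167.118 2.033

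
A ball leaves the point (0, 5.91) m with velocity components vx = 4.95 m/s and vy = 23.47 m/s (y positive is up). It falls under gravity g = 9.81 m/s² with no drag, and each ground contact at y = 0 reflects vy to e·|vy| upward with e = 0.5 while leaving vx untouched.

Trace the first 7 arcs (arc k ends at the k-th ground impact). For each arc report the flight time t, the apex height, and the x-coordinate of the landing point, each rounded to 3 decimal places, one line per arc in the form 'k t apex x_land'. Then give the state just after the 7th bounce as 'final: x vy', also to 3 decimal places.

Arc 1: start y=5.910, vy=23.470 → t=5.025, apex=33.985, x_land=24.872, impact vy=-25.822
  bounce: vy ← 0.5·25.822 = 12.911
Arc 2: start y=0.000, vy=12.911 → t=2.632, apex=8.496, x_land=37.902, impact vy=-12.911
  bounce: vy ← 0.5·12.911 = 6.456
Arc 3: start y=0.000, vy=6.456 → t=1.316, apex=2.124, x_land=44.417, impact vy=-6.456
  bounce: vy ← 0.5·6.456 = 3.228
Arc 4: start y=0.000, vy=3.228 → t=0.658, apex=0.531, x_land=47.674, impact vy=-3.228
  bounce: vy ← 0.5·3.228 = 1.614
Arc 5: start y=0.000, vy=1.614 → t=0.329, apex=0.133, x_land=49.303, impact vy=-1.614
  bounce: vy ← 0.5·1.614 = 0.807
Arc 6: start y=0.000, vy=0.807 → t=0.165, apex=0.033, x_land=50.117, impact vy=-0.807
  bounce: vy ← 0.5·0.807 = 0.403
Arc 7: start y=0.000, vy=0.403 → t=0.082, apex=0.008, x_land=50.524, impact vy=-0.403
  bounce: vy ← 0.5·0.403 = 0.202

1 5.025 33.985 24.872
2 2.632 8.496 37.902
3 1.316 2.124 44.417
4 0.658 0.531 47.674
5 0.329 0.133 49.303
6 0.165 0.033 50.117
7 0.082 0.008 50.524
final: 50.524 0.202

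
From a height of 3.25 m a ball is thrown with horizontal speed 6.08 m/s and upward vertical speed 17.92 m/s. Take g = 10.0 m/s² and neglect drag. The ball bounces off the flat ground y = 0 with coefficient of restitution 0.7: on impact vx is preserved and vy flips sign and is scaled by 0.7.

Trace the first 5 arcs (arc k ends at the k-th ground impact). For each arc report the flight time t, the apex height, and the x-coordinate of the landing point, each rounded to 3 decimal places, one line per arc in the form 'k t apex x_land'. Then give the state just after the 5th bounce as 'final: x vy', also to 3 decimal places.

Arc 1: start y=3.250, vy=17.920 → t=3.757, apex=19.306, x_land=22.843, impact vy=-19.650
  bounce: vy ← 0.7·19.650 = 13.755
Arc 2: start y=0.000, vy=13.755 → t=2.751, apex=9.460, x_land=39.569, impact vy=-13.755
  bounce: vy ← 0.7·13.755 = 9.629
Arc 3: start y=0.000, vy=9.629 → t=1.926, apex=4.635, x_land=51.277, impact vy=-9.629
  bounce: vy ← 0.7·9.629 = 6.740
Arc 4: start y=0.000, vy=6.740 → t=1.348, apex=2.271, x_land=59.473, impact vy=-6.740
  bounce: vy ← 0.7·6.740 = 4.718
Arc 5: start y=0.000, vy=4.718 → t=0.944, apex=1.113, x_land=65.210, impact vy=-4.718
  bounce: vy ← 0.7·4.718 = 3.303

1 3.757 19.306 22.843
2 2.751 9.460 39.569
3 1.926 4.635 51.277
4 1.348 2.271 59.473
5 0.944 1.113 65.210
final: 65.210 3.303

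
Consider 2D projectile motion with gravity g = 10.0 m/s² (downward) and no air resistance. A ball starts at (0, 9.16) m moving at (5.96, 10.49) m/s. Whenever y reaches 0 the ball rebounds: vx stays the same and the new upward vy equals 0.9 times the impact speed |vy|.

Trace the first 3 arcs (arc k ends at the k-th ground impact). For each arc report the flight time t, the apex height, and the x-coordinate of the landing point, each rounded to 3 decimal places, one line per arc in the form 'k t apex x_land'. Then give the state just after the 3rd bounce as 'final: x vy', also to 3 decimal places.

Arc 1: start y=9.160, vy=10.490 → t=2.761, apex=14.662, x_land=16.458, impact vy=-17.124
  bounce: vy ← 0.9·17.124 = 15.412
Arc 2: start y=0.000, vy=15.412 → t=3.082, apex=11.876, x_land=34.829, impact vy=-15.412
  bounce: vy ← 0.9·15.412 = 13.871
Arc 3: start y=0.000, vy=13.871 → t=2.774, apex=9.620, x_land=51.363, impact vy=-13.871
  bounce: vy ← 0.9·13.871 = 12.484

1 2.761 14.662 16.458
2 3.082 11.876 34.829
3 2.774 9.620 51.363
final: 51.363 12.484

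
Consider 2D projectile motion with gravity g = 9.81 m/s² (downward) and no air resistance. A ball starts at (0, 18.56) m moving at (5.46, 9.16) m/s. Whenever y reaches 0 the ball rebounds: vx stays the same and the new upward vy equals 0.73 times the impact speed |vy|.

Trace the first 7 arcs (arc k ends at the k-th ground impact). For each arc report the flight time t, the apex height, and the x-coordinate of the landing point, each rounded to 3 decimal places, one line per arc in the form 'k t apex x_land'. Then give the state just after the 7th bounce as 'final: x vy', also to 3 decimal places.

Arc 1: start y=18.560, vy=9.160 → t=3.091, apex=22.837, x_land=16.879, impact vy=-21.167
  bounce: vy ← 0.73·21.167 = 15.452
Arc 2: start y=0.000, vy=15.452 → t=3.150, apex=12.170, x_land=34.080, impact vy=-15.452
  bounce: vy ← 0.73·15.452 = 11.280
Arc 3: start y=0.000, vy=11.280 → t=2.300, apex=6.485, x_land=46.636, impact vy=-11.280
  bounce: vy ← 0.73·11.280 = 8.234
Arc 4: start y=0.000, vy=8.234 → t=1.679, apex=3.456, x_land=55.802, impact vy=-8.234
  bounce: vy ← 0.73·8.234 = 6.011
Arc 5: start y=0.000, vy=6.011 → t=1.226, apex=1.842, x_land=62.494, impact vy=-6.011
  bounce: vy ← 0.73·6.011 = 4.388
Arc 6: start y=0.000, vy=4.388 → t=0.895, apex=0.981, x_land=67.378, impact vy=-4.388
  bounce: vy ← 0.73·4.388 = 3.203
Arc 7: start y=0.000, vy=3.203 → t=0.653, apex=0.523, x_land=70.944, impact vy=-3.203
  bounce: vy ← 0.73·3.203 = 2.338

1 3.091 22.837 16.879
2 3.150 12.170 34.080
3 2.300 6.485 46.636
4 1.679 3.456 55.802
5 1.226 1.842 62.494
6 0.895 0.981 67.378
7 0.653 0.523 70.944
final: 70.944 2.338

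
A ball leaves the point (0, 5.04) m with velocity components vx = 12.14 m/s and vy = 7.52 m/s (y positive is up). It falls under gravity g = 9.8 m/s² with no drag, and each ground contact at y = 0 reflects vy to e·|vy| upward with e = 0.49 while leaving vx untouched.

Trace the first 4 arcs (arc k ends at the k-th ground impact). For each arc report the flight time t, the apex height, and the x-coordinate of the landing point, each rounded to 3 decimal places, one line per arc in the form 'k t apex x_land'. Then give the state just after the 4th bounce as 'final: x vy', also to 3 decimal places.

1 2.039 7.925 24.755
2 1.246 1.903 39.885
3 0.611 0.457 47.299
4 0.299 0.110 50.932
final: 50.932 0.718

Arc 1: start y=5.040, vy=7.520 → t=2.039, apex=7.925, x_land=24.755, impact vy=-12.463
  bounce: vy ← 0.49·12.463 = 6.107
Arc 2: start y=0.000, vy=6.107 → t=1.246, apex=1.903, x_land=39.885, impact vy=-6.107
  bounce: vy ← 0.49·6.107 = 2.992
Arc 3: start y=0.000, vy=2.992 → t=0.611, apex=0.457, x_land=47.299, impact vy=-2.992
  bounce: vy ← 0.49·2.992 = 1.466
Arc 4: start y=0.000, vy=1.466 → t=0.299, apex=0.110, x_land=50.932, impact vy=-1.466
  bounce: vy ← 0.49·1.466 = 0.718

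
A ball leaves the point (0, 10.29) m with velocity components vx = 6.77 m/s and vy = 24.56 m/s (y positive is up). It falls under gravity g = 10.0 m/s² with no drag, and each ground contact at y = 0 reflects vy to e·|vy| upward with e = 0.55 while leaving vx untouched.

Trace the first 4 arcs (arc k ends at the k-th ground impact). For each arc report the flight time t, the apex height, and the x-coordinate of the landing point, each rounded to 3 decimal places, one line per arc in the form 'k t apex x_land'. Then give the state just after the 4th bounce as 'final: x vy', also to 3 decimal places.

1 5.300 40.450 35.883
2 3.129 12.236 57.064
3 1.721 3.701 68.714
4 0.946 1.120 75.121
final: 75.121 2.603

Arc 1: start y=10.290, vy=24.560 → t=5.300, apex=40.450, x_land=35.883, impact vy=-28.443
  bounce: vy ← 0.55·28.443 = 15.644
Arc 2: start y=0.000, vy=15.644 → t=3.129, apex=12.236, x_land=57.064, impact vy=-15.644
  bounce: vy ← 0.55·15.644 = 8.604
Arc 3: start y=0.000, vy=8.604 → t=1.721, apex=3.701, x_land=68.714, impact vy=-8.604
  bounce: vy ← 0.55·8.604 = 4.732
Arc 4: start y=0.000, vy=4.732 → t=0.946, apex=1.120, x_land=75.121, impact vy=-4.732
  bounce: vy ← 0.55·4.732 = 2.603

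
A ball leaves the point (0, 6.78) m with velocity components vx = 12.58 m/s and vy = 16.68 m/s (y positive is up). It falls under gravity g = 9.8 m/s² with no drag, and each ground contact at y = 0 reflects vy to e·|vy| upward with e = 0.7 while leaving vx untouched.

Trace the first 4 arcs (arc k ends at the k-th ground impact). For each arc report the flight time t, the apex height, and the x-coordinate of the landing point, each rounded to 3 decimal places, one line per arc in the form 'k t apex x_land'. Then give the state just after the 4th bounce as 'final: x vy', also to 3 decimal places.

Arc 1: start y=6.780, vy=16.680 → t=3.771, apex=20.975, x_land=47.439, impact vy=-20.276
  bounce: vy ← 0.7·20.276 = 14.193
Arc 2: start y=0.000, vy=14.193 → t=2.897, apex=10.278, x_land=83.878, impact vy=-14.193
  bounce: vy ← 0.7·14.193 = 9.935
Arc 3: start y=0.000, vy=9.935 → t=2.028, apex=5.036, x_land=109.385, impact vy=-9.935
  bounce: vy ← 0.7·9.935 = 6.955
Arc 4: start y=0.000, vy=6.955 → t=1.419, apex=2.468, x_land=127.240, impact vy=-6.955
  bounce: vy ← 0.7·6.955 = 4.868

1 3.771 20.975 47.439
2 2.897 10.278 83.878
3 2.028 5.036 109.385
4 1.419 2.468 127.240
final: 127.240 4.868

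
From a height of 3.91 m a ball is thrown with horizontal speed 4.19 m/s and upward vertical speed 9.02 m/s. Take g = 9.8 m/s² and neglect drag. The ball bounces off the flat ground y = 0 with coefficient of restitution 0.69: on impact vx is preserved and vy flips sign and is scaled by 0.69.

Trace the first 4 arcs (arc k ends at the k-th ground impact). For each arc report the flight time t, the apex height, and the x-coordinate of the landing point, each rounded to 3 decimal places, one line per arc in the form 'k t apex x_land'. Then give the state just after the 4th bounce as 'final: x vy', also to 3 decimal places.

Arc 1: start y=3.910, vy=9.020 → t=2.203, apex=8.061, x_land=9.231, impact vy=-12.570
  bounce: vy ← 0.69·12.570 = 8.673
Arc 2: start y=0.000, vy=8.673 → t=1.770, apex=3.838, x_land=16.647, impact vy=-8.673
  bounce: vy ← 0.69·8.673 = 5.984
Arc 3: start y=0.000, vy=5.984 → t=1.221, apex=1.827, x_land=21.764, impact vy=-5.984
  bounce: vy ← 0.69·5.984 = 4.129
Arc 4: start y=0.000, vy=4.129 → t=0.843, apex=0.870, x_land=25.295, impact vy=-4.129
  bounce: vy ← 0.69·4.129 = 2.849

1 2.203 8.061 9.231
2 1.770 3.838 16.647
3 1.221 1.827 21.764
4 0.843 0.870 25.295
final: 25.295 2.849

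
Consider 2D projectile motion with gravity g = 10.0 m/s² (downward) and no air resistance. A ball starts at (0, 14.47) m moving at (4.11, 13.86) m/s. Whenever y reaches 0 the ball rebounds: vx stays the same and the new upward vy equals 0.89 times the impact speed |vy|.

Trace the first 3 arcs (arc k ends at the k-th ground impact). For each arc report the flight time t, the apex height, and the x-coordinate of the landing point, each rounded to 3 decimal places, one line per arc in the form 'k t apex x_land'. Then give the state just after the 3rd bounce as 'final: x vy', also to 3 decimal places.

1 3.580 24.075 14.715
2 3.906 19.070 30.768
3 3.476 15.105 45.055
final: 45.055 15.469

Arc 1: start y=14.470, vy=13.860 → t=3.580, apex=24.075, x_land=14.715, impact vy=-21.943
  bounce: vy ← 0.89·21.943 = 19.529
Arc 2: start y=0.000, vy=19.529 → t=3.906, apex=19.070, x_land=30.768, impact vy=-19.529
  bounce: vy ← 0.89·19.529 = 17.381
Arc 3: start y=0.000, vy=17.381 → t=3.476, apex=15.105, x_land=45.055, impact vy=-17.381
  bounce: vy ← 0.89·17.381 = 15.469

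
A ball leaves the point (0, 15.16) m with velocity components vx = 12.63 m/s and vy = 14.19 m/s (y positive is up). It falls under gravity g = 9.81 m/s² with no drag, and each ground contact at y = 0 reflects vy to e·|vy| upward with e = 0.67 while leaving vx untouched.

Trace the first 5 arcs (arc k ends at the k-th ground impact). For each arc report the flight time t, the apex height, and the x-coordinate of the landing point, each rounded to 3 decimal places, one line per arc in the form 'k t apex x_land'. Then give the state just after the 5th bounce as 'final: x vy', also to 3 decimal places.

Arc 1: start y=15.160, vy=14.190 → t=3.723, apex=25.423, x_land=47.023, impact vy=-22.334
  bounce: vy ← 0.67·22.334 = 14.964
Arc 2: start y=0.000, vy=14.964 → t=3.051, apex=11.412, x_land=85.553, impact vy=-14.964
  bounce: vy ← 0.67·14.964 = 10.026
Arc 3: start y=0.000, vy=10.026 → t=2.044, apex=5.123, x_land=111.368, impact vy=-10.026
  bounce: vy ← 0.67·10.026 = 6.717
Arc 4: start y=0.000, vy=6.717 → t=1.369, apex=2.300, x_land=128.664, impact vy=-6.717
  bounce: vy ← 0.67·6.717 = 4.500
Arc 5: start y=0.000, vy=4.500 → t=0.918, apex=1.032, x_land=140.253, impact vy=-4.500
  bounce: vy ← 0.67·4.500 = 3.015

1 3.723 25.423 47.023
2 3.051 11.412 85.553
3 2.044 5.123 111.368
4 1.369 2.300 128.664
5 0.918 1.032 140.253
final: 140.253 3.015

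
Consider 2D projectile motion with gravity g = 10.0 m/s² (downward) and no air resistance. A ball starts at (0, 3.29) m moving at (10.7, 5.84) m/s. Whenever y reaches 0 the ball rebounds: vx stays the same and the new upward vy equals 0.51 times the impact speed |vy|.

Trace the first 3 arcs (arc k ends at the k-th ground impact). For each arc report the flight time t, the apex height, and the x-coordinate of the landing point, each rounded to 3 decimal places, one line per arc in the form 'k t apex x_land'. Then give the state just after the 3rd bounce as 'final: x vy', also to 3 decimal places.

1 1.584 4.995 16.944
2 1.020 1.299 27.853
3 0.520 0.338 33.416
final: 33.416 1.326

Arc 1: start y=3.290, vy=5.840 → t=1.584, apex=4.995, x_land=16.944, impact vy=-9.995
  bounce: vy ← 0.51·9.995 = 5.098
Arc 2: start y=0.000, vy=5.098 → t=1.020, apex=1.299, x_land=27.853, impact vy=-5.098
  bounce: vy ← 0.51·5.098 = 2.600
Arc 3: start y=0.000, vy=2.600 → t=0.520, apex=0.338, x_land=33.416, impact vy=-2.600
  bounce: vy ← 0.51·2.600 = 1.326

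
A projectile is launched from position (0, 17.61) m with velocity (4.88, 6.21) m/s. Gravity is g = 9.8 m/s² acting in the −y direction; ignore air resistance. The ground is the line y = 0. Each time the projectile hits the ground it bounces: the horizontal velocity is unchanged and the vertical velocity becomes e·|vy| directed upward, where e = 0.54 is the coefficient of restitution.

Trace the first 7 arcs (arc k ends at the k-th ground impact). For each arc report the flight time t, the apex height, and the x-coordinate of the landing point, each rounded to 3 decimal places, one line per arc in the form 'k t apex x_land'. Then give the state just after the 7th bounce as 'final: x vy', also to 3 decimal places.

Arc 1: start y=17.610, vy=6.210 → t=2.633, apex=19.578, x_land=12.847, impact vy=-19.589
  bounce: vy ← 0.54·19.589 = 10.578
Arc 2: start y=0.000, vy=10.578 → t=2.159, apex=5.709, x_land=23.382, impact vy=-10.578
  bounce: vy ← 0.54·10.578 = 5.712
Arc 3: start y=0.000, vy=5.712 → t=1.166, apex=1.665, x_land=29.070, impact vy=-5.712
  bounce: vy ← 0.54·5.712 = 3.085
Arc 4: start y=0.000, vy=3.085 → t=0.629, apex=0.485, x_land=32.142, impact vy=-3.085
  bounce: vy ← 0.54·3.085 = 1.666
Arc 5: start y=0.000, vy=1.666 → t=0.340, apex=0.142, x_land=33.801, impact vy=-1.666
  bounce: vy ← 0.54·1.666 = 0.899
Arc 6: start y=0.000, vy=0.899 → t=0.184, apex=0.041, x_land=34.697, impact vy=-0.899
  bounce: vy ← 0.54·0.899 = 0.486
Arc 7: start y=0.000, vy=0.486 → t=0.099, apex=0.012, x_land=35.181, impact vy=-0.486
  bounce: vy ← 0.54·0.486 = 0.262

1 2.633 19.578 12.847
2 2.159 5.709 23.382
3 1.166 1.665 29.070
4 0.629 0.485 32.142
5 0.340 0.142 33.801
6 0.184 0.041 34.697
7 0.099 0.012 35.181
final: 35.181 0.262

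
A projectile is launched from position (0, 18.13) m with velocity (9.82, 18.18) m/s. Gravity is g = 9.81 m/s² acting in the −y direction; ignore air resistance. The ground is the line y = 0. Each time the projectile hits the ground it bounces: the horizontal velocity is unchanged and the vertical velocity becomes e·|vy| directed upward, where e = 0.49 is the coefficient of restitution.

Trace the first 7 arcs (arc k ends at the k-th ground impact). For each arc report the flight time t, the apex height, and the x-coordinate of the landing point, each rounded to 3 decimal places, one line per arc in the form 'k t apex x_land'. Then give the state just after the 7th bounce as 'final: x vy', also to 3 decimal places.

Arc 1: start y=18.130, vy=18.180 → t=4.524, apex=34.976, x_land=44.421, impact vy=-26.196
  bounce: vy ← 0.49·26.196 = 12.836
Arc 2: start y=0.000, vy=12.836 → t=2.617, apex=8.398, x_land=70.119, impact vy=-12.836
  bounce: vy ← 0.49·12.836 = 6.290
Arc 3: start y=0.000, vy=6.290 → t=1.282, apex=2.016, x_land=82.711, impact vy=-6.290
  bounce: vy ← 0.49·6.290 = 3.082
Arc 4: start y=0.000, vy=3.082 → t=0.628, apex=0.484, x_land=88.881, impact vy=-3.082
  bounce: vy ← 0.49·3.082 = 1.510
Arc 5: start y=0.000, vy=1.510 → t=0.308, apex=0.116, x_land=91.905, impact vy=-1.510
  bounce: vy ← 0.49·1.510 = 0.740
Arc 6: start y=0.000, vy=0.740 → t=0.151, apex=0.028, x_land=93.386, impact vy=-0.740
  bounce: vy ← 0.49·0.740 = 0.363
Arc 7: start y=0.000, vy=0.363 → t=0.074, apex=0.007, x_land=94.112, impact vy=-0.363
  bounce: vy ← 0.49·0.363 = 0.178

1 4.524 34.976 44.421
2 2.617 8.398 70.119
3 1.282 2.016 82.711
4 0.628 0.484 88.881
5 0.308 0.116 91.905
6 0.151 0.028 93.386
7 0.074 0.007 94.112
final: 94.112 0.178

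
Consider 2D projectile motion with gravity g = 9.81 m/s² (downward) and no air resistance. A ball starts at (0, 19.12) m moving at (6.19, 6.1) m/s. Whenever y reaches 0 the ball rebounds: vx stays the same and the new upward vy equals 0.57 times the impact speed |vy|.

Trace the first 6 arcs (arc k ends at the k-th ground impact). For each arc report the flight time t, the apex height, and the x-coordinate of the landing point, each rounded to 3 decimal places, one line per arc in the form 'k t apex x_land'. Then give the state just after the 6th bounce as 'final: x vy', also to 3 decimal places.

1 2.692 21.017 16.662
2 2.360 6.828 31.269
3 1.345 2.219 39.595
4 0.767 0.721 44.341
5 0.437 0.234 47.046
6 0.249 0.076 48.588
final: 48.588 0.696

Arc 1: start y=19.120, vy=6.100 → t=2.692, apex=21.017, x_land=16.662, impact vy=-20.306
  bounce: vy ← 0.57·20.306 = 11.575
Arc 2: start y=0.000, vy=11.575 → t=2.360, apex=6.828, x_land=31.269, impact vy=-11.575
  bounce: vy ← 0.57·11.575 = 6.598
Arc 3: start y=0.000, vy=6.598 → t=1.345, apex=2.219, x_land=39.595, impact vy=-6.598
  bounce: vy ← 0.57·6.598 = 3.761
Arc 4: start y=0.000, vy=3.761 → t=0.767, apex=0.721, x_land=44.341, impact vy=-3.761
  bounce: vy ← 0.57·3.761 = 2.144
Arc 5: start y=0.000, vy=2.144 → t=0.437, apex=0.234, x_land=47.046, impact vy=-2.144
  bounce: vy ← 0.57·2.144 = 1.222
Arc 6: start y=0.000, vy=1.222 → t=0.249, apex=0.076, x_land=48.588, impact vy=-1.222
  bounce: vy ← 0.57·1.222 = 0.696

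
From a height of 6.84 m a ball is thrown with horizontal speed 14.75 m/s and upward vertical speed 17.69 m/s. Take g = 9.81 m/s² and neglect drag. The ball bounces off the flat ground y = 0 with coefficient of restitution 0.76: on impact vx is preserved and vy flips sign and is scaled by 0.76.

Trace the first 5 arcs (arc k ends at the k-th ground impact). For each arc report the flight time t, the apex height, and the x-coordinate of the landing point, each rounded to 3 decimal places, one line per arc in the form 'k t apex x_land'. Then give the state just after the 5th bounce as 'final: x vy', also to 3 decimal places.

1 3.959 22.790 58.392
2 3.276 13.163 106.719
3 2.490 7.603 143.447
4 1.892 4.392 171.360
5 1.438 2.537 192.575
final: 192.575 5.362

Arc 1: start y=6.840, vy=17.690 → t=3.959, apex=22.790, x_land=58.392, impact vy=-21.146
  bounce: vy ← 0.76·21.146 = 16.071
Arc 2: start y=0.000, vy=16.071 → t=3.276, apex=13.163, x_land=106.719, impact vy=-16.071
  bounce: vy ← 0.76·16.071 = 12.214
Arc 3: start y=0.000, vy=12.214 → t=2.490, apex=7.603, x_land=143.447, impact vy=-12.214
  bounce: vy ← 0.76·12.214 = 9.282
Arc 4: start y=0.000, vy=9.282 → t=1.892, apex=4.392, x_land=171.360, impact vy=-9.282
  bounce: vy ← 0.76·9.282 = 7.055
Arc 5: start y=0.000, vy=7.055 → t=1.438, apex=2.537, x_land=192.575, impact vy=-7.055
  bounce: vy ← 0.76·7.055 = 5.362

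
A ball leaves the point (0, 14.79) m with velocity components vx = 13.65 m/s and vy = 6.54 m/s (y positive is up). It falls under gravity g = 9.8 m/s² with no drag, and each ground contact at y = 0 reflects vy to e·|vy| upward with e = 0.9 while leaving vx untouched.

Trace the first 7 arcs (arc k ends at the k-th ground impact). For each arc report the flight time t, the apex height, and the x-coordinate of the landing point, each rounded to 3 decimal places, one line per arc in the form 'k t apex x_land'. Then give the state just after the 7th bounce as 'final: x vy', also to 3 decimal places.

Arc 1: start y=14.790, vy=6.540 → t=2.528, apex=16.972, x_land=34.513, impact vy=-18.239
  bounce: vy ← 0.9·18.239 = 16.415
Arc 2: start y=0.000, vy=16.415 → t=3.350, apex=13.748, x_land=80.241, impact vy=-16.415
  bounce: vy ← 0.9·16.415 = 14.773
Arc 3: start y=0.000, vy=14.773 → t=3.015, apex=11.135, x_land=121.395, impact vy=-14.773
  bounce: vy ← 0.9·14.773 = 13.296
Arc 4: start y=0.000, vy=13.296 → t=2.713, apex=9.020, x_land=158.435, impact vy=-13.296
  bounce: vy ← 0.9·13.296 = 11.967
Arc 5: start y=0.000, vy=11.967 → t=2.442, apex=7.306, x_land=191.770, impact vy=-11.967
  bounce: vy ← 0.9·11.967 = 10.770
Arc 6: start y=0.000, vy=10.770 → t=2.198, apex=5.918, x_land=221.772, impact vy=-10.770
  bounce: vy ← 0.9·10.770 = 9.693
Arc 7: start y=0.000, vy=9.693 → t=1.978, apex=4.793, x_land=248.773, impact vy=-9.693
  bounce: vy ← 0.9·9.693 = 8.724

1 2.528 16.972 34.513
2 3.350 13.748 80.241
3 3.015 11.135 121.395
4 2.713 9.020 158.435
5 2.442 7.306 191.770
6 2.198 5.918 221.772
7 1.978 4.793 248.773
final: 248.773 8.724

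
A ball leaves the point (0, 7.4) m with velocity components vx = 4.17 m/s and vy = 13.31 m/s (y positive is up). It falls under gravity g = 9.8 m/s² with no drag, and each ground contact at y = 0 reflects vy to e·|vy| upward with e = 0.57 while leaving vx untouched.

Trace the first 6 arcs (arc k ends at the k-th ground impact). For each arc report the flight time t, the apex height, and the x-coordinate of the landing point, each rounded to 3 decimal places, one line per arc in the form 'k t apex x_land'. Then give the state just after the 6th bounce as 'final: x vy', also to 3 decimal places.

Arc 1: start y=7.400, vy=13.310 → t=3.190, apex=16.439, x_land=13.301, impact vy=-17.950
  bounce: vy ← 0.57·17.950 = 10.231
Arc 2: start y=0.000, vy=10.231 → t=2.088, apex=5.341, x_land=22.009, impact vy=-10.231
  bounce: vy ← 0.57·10.231 = 5.832
Arc 3: start y=0.000, vy=5.832 → t=1.190, apex=1.735, x_land=26.972, impact vy=-5.832
  bounce: vy ← 0.57·5.832 = 3.324
Arc 4: start y=0.000, vy=3.324 → t=0.678, apex=0.564, x_land=29.801, impact vy=-3.324
  bounce: vy ← 0.57·3.324 = 1.895
Arc 5: start y=0.000, vy=1.895 → t=0.387, apex=0.183, x_land=31.413, impact vy=-1.895
  bounce: vy ← 0.57·1.895 = 1.080
Arc 6: start y=0.000, vy=1.080 → t=0.220, apex=0.060, x_land=32.332, impact vy=-1.080
  bounce: vy ← 0.57·1.080 = 0.616

1 3.190 16.439 13.301
2 2.088 5.341 22.009
3 1.190 1.735 26.972
4 0.678 0.564 29.801
5 0.387 0.183 31.413
6 0.220 0.060 32.332
final: 32.332 0.616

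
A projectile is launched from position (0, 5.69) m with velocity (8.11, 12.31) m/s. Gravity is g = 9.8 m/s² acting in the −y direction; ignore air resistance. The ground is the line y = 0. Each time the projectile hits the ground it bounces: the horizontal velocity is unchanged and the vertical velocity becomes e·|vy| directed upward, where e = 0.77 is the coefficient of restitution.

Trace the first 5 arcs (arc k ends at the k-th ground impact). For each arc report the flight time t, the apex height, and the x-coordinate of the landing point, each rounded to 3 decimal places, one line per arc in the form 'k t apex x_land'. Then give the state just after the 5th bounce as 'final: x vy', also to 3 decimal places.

Arc 1: start y=5.690, vy=12.310 → t=2.911, apex=13.421, x_land=23.609, impact vy=-16.219
  bounce: vy ← 0.77·16.219 = 12.489
Arc 2: start y=0.000, vy=12.489 → t=2.549, apex=7.958, x_land=44.279, impact vy=-12.489
  bounce: vy ← 0.77·12.489 = 9.616
Arc 3: start y=0.000, vy=9.616 → t=1.963, apex=4.718, x_land=60.195, impact vy=-9.616
  bounce: vy ← 0.77·9.616 = 7.405
Arc 4: start y=0.000, vy=7.405 → t=1.511, apex=2.797, x_land=72.451, impact vy=-7.405
  bounce: vy ← 0.77·7.405 = 5.702
Arc 5: start y=0.000, vy=5.702 → t=1.164, apex=1.659, x_land=81.887, impact vy=-5.702
  bounce: vy ← 0.77·5.702 = 4.390

1 2.911 13.421 23.609
2 2.549 7.958 44.279
3 1.963 4.718 60.195
4 1.511 2.797 72.451
5 1.164 1.659 81.887
final: 81.887 4.390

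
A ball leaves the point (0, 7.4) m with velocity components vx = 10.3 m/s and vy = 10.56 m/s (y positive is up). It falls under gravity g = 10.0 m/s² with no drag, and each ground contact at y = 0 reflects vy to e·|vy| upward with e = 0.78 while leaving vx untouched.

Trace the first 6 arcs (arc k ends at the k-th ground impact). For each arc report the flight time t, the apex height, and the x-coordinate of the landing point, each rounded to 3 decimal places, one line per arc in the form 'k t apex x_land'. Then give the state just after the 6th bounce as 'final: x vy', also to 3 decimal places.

Arc 1: start y=7.400, vy=10.560 → t=2.667, apex=12.976, x_land=27.470, impact vy=-16.109
  bounce: vy ← 0.78·16.109 = 12.565
Arc 2: start y=0.000, vy=12.565 → t=2.513, apex=7.894, x_land=53.354, impact vy=-12.565
  bounce: vy ← 0.78·12.565 = 9.801
Arc 3: start y=0.000, vy=9.801 → t=1.960, apex=4.803, x_land=73.544, impact vy=-9.801
  bounce: vy ← 0.78·9.801 = 7.645
Arc 4: start y=0.000, vy=7.645 → t=1.529, apex=2.922, x_land=89.292, impact vy=-7.645
  bounce: vy ← 0.78·7.645 = 5.963
Arc 5: start y=0.000, vy=5.963 → t=1.193, apex=1.778, x_land=101.576, impact vy=-5.963
  bounce: vy ← 0.78·5.963 = 4.651
Arc 6: start y=0.000, vy=4.651 → t=0.930, apex=1.082, x_land=111.157, impact vy=-4.651
  bounce: vy ← 0.78·4.651 = 3.628

1 2.667 12.976 27.470
2 2.513 7.894 53.354
3 1.960 4.803 73.544
4 1.529 2.922 89.292
5 1.193 1.778 101.576
6 0.930 1.082 111.157
final: 111.157 3.628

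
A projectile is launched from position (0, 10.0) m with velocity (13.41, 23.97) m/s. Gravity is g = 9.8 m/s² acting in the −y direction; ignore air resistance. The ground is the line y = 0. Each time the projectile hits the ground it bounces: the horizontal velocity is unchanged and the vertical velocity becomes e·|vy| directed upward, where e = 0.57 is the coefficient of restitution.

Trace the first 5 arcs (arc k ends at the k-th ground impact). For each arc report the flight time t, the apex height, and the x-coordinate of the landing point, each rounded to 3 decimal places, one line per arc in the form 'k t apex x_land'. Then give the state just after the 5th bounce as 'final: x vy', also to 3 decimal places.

Arc 1: start y=10.000, vy=23.970 → t=5.278, apex=39.314, x_land=70.784, impact vy=-27.759
  bounce: vy ← 0.57·27.759 = 15.823
Arc 2: start y=0.000, vy=15.823 → t=3.229, apex=12.773, x_land=114.087, impact vy=-15.823
  bounce: vy ← 0.57·15.823 = 9.019
Arc 3: start y=0.000, vy=9.019 → t=1.841, apex=4.150, x_land=138.769, impact vy=-9.019
  bounce: vy ← 0.57·9.019 = 5.141
Arc 4: start y=0.000, vy=5.141 → t=1.049, apex=1.348, x_land=152.838, impact vy=-5.141
  bounce: vy ← 0.57·5.141 = 2.930
Arc 5: start y=0.000, vy=2.930 → t=0.598, apex=0.438, x_land=160.857, impact vy=-2.930
  bounce: vy ← 0.57·2.930 = 1.670

1 5.278 39.314 70.784
2 3.229 12.773 114.087
3 1.841 4.150 138.769
4 1.049 1.348 152.838
5 0.598 0.438 160.857
final: 160.857 1.670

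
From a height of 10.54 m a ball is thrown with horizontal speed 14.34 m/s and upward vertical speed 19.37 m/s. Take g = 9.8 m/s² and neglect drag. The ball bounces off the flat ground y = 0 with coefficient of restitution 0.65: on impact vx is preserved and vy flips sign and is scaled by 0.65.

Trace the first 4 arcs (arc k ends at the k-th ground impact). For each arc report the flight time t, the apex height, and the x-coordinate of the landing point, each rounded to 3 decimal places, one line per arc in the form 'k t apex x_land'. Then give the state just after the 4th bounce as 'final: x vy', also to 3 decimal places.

1 4.438 29.683 63.638
2 3.200 12.541 109.520
3 2.080 5.299 139.344
4 1.352 2.239 158.729
final: 158.729 4.306

Arc 1: start y=10.540, vy=19.370 → t=4.438, apex=29.683, x_land=63.638, impact vy=-24.120
  bounce: vy ← 0.65·24.120 = 15.678
Arc 2: start y=0.000, vy=15.678 → t=3.200, apex=12.541, x_land=109.520, impact vy=-15.678
  bounce: vy ← 0.65·15.678 = 10.191
Arc 3: start y=0.000, vy=10.191 → t=2.080, apex=5.299, x_land=139.344, impact vy=-10.191
  bounce: vy ← 0.65·10.191 = 6.624
Arc 4: start y=0.000, vy=6.624 → t=1.352, apex=2.239, x_land=158.729, impact vy=-6.624
  bounce: vy ← 0.65·6.624 = 4.306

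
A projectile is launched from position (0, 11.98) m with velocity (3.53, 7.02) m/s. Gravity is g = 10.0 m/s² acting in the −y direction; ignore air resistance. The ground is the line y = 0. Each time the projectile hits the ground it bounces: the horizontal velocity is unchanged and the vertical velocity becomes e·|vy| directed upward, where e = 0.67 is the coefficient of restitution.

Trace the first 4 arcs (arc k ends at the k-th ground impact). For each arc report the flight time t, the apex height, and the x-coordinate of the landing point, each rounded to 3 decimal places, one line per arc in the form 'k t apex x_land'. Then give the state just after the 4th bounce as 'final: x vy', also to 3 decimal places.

Arc 1: start y=11.980, vy=7.020 → t=2.402, apex=14.444, x_land=8.478, impact vy=-16.996
  bounce: vy ← 0.67·16.996 = 11.388
Arc 2: start y=0.000, vy=11.388 → t=2.278, apex=6.484, x_land=16.517, impact vy=-11.388
  bounce: vy ← 0.67·11.388 = 7.630
Arc 3: start y=0.000, vy=7.630 → t=1.526, apex=2.911, x_land=21.904, impact vy=-7.630
  bounce: vy ← 0.67·7.630 = 5.112
Arc 4: start y=0.000, vy=5.112 → t=1.022, apex=1.307, x_land=25.513, impact vy=-5.112
  bounce: vy ← 0.67·5.112 = 3.425

1 2.402 14.444 8.478
2 2.278 6.484 16.517
3 1.526 2.911 21.904
4 1.022 1.307 25.513
final: 25.513 3.425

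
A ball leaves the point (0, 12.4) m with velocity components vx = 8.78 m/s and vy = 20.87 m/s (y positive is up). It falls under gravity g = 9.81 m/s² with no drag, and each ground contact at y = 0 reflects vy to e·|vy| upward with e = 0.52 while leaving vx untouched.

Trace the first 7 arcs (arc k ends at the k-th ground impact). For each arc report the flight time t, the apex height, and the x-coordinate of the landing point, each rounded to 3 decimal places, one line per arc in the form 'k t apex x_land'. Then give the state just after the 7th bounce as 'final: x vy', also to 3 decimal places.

Arc 1: start y=12.400, vy=20.870 → t=4.783, apex=34.600, x_land=41.998, impact vy=-26.055
  bounce: vy ← 0.52·26.055 = 13.548
Arc 2: start y=0.000, vy=13.548 → t=2.762, apex=9.356, x_land=66.250, impact vy=-13.548
  bounce: vy ← 0.52·13.548 = 7.045
Arc 3: start y=0.000, vy=7.045 → t=1.436, apex=2.530, x_land=78.861, impact vy=-7.045
  bounce: vy ← 0.52·7.045 = 3.663
Arc 4: start y=0.000, vy=3.663 → t=0.747, apex=0.684, x_land=85.418, impact vy=-3.663
  bounce: vy ← 0.52·3.663 = 1.905
Arc 5: start y=0.000, vy=1.905 → t=0.388, apex=0.185, x_land=88.828, impact vy=-1.905
  bounce: vy ← 0.52·1.905 = 0.991
Arc 6: start y=0.000, vy=0.991 → t=0.202, apex=0.050, x_land=90.601, impact vy=-0.991
  bounce: vy ← 0.52·0.991 = 0.515
Arc 7: start y=0.000, vy=0.515 → t=0.105, apex=0.014, x_land=91.524, impact vy=-0.515
  bounce: vy ← 0.52·0.515 = 0.268

1 4.783 34.600 41.998
2 2.762 9.356 66.250
3 1.436 2.530 78.861
4 0.747 0.684 85.418
5 0.388 0.185 88.828
6 0.202 0.050 90.601
7 0.105 0.014 91.524
final: 91.524 0.268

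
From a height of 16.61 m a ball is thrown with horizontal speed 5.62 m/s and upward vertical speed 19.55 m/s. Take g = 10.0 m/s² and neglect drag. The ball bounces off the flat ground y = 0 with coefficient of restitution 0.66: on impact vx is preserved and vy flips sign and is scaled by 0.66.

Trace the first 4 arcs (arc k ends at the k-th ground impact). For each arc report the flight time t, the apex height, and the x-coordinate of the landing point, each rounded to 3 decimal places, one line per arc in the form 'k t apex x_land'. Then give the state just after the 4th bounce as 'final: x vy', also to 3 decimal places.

1 4.628 35.720 26.008
2 3.528 15.560 45.837
3 2.329 6.778 58.923
4 1.537 2.952 67.560
final: 67.560 5.072

Arc 1: start y=16.610, vy=19.550 → t=4.628, apex=35.720, x_land=26.008, impact vy=-26.728
  bounce: vy ← 0.66·26.728 = 17.641
Arc 2: start y=0.000, vy=17.641 → t=3.528, apex=15.560, x_land=45.837, impact vy=-17.641
  bounce: vy ← 0.66·17.641 = 11.643
Arc 3: start y=0.000, vy=11.643 → t=2.329, apex=6.778, x_land=58.923, impact vy=-11.643
  bounce: vy ← 0.66·11.643 = 7.684
Arc 4: start y=0.000, vy=7.684 → t=1.537, apex=2.952, x_land=67.560, impact vy=-7.684
  bounce: vy ← 0.66·7.684 = 5.072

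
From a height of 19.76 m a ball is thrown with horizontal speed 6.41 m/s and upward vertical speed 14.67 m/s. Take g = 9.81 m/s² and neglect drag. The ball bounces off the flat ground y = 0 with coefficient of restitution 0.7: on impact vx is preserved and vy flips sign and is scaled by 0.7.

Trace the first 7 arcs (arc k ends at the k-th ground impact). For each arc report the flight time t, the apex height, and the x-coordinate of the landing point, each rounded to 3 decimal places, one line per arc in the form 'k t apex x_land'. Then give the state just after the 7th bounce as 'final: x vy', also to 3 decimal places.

1 3.998 30.729 25.630
2 3.504 15.057 48.091
3 2.453 7.378 63.814
4 1.717 3.615 74.820
5 1.202 1.771 82.525
6 0.841 0.868 87.918
7 0.589 0.425 91.693
final: 91.693 2.022

Arc 1: start y=19.760, vy=14.670 → t=3.998, apex=30.729, x_land=25.630, impact vy=-24.554
  bounce: vy ← 0.7·24.554 = 17.188
Arc 2: start y=0.000, vy=17.188 → t=3.504, apex=15.057, x_land=48.091, impact vy=-17.188
  bounce: vy ← 0.7·17.188 = 12.031
Arc 3: start y=0.000, vy=12.031 → t=2.453, apex=7.378, x_land=63.814, impact vy=-12.031
  bounce: vy ← 0.7·12.031 = 8.422
Arc 4: start y=0.000, vy=8.422 → t=1.717, apex=3.615, x_land=74.820, impact vy=-8.422
  bounce: vy ← 0.7·8.422 = 5.895
Arc 5: start y=0.000, vy=5.895 → t=1.202, apex=1.771, x_land=82.525, impact vy=-5.895
  bounce: vy ← 0.7·5.895 = 4.127
Arc 6: start y=0.000, vy=4.127 → t=0.841, apex=0.868, x_land=87.918, impact vy=-4.127
  bounce: vy ← 0.7·4.127 = 2.889
Arc 7: start y=0.000, vy=2.889 → t=0.589, apex=0.425, x_land=91.693, impact vy=-2.889
  bounce: vy ← 0.7·2.889 = 2.022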